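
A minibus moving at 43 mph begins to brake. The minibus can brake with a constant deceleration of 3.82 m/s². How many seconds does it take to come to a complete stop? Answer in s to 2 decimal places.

43 mph × 0.44704 = 19.2227 m/s.
Braking time = v/a = 19.2227 / 3.820 = 5.032 s.

Braking time ≈ 5.03 s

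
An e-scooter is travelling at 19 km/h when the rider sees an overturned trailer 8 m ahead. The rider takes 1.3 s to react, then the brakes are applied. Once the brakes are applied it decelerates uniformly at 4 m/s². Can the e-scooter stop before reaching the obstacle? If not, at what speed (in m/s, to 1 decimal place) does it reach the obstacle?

No — it strikes the obstacle at 4.3 m/s

19 km/h ÷ 3.6 = 5.2778 m/s.
Reaction distance = 5.2778 × 1.3 = 6.861 m.
Braking distance needed to stop: v²/(2a) = 27.855 / 8.000 = 3.482 m, so total needed = 6.861 + 3.482 = 10.343 m > 8 m — it cannot stop.
Distance remaining when braking begins: 8 − 6.861 = 1.139 m.
v² = v₀² − 2a·d = 27.855 − 2 × 4.000 × 1.139 = 18.743 m²/s².
v = √18.743 = 4.329 m/s.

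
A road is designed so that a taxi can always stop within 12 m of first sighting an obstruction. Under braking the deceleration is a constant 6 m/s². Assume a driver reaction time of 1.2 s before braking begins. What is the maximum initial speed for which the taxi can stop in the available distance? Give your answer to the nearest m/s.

Stopping distance: v·t_r + v²/(2a) = 12 with t_r = 1.2 s and a = 6.000 m/s².
So v² + 14.400 v − 144.00 = 0.
Positive root: v = −a·t_r + √((a·t_r)² + 2a·d) = −7.200 + √(51.840 + 144.00) = 6.7943 m/s.

Maximum speed ≈ 7 m/s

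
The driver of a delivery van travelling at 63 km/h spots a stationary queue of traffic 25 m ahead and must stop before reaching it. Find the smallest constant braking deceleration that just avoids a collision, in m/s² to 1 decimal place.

63 km/h ÷ 3.6 = 17.5000 m/s.
v² = 2a·d ⇒ a = v²/(2d) = 17.5000² / (2 × 25.000) = 306.250 / 50.000 = 6.1250 m/s².

Required deceleration ≈ 6.1 m/s²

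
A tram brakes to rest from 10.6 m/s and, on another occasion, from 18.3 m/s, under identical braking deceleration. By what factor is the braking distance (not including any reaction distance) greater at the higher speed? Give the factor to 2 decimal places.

Factor ≈ 2.98

Braking distance d = v²/(2a), so with a fixed, d ∝ v².
Factor = (18.3/10.6)² = 1.7264² = 2.9805.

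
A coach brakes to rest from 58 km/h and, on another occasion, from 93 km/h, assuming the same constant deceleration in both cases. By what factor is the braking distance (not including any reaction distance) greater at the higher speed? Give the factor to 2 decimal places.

Braking distance d = v²/(2a), so with a fixed, d ∝ v².
Factor = (93/58)² = 1.6034² = 2.5709.

Factor ≈ 2.57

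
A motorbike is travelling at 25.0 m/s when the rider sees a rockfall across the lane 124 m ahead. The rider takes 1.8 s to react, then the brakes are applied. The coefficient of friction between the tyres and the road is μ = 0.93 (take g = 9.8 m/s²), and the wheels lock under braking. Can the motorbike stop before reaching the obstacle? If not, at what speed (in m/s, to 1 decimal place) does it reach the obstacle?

a = μg = 0.93 × 9.8 = 9.114 m/s².
Reaction distance = 25.0000 × 1.8 = 45.000 m.
Braking distance = v²/(2a) = 625.000 / 18.228 = 34.288 m.
Total stopping distance = 45.000 + 34.288 = 79.288 m, vs 124 m available — it stops with 124 − 79.288 = 44.712 m to spare.

Yes — it stops about 44.7 m short of the obstacle, so it never reaches it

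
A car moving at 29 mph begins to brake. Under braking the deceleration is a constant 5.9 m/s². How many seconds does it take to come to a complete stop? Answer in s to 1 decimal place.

29 mph × 0.44704 = 12.9642 m/s.
Braking time = v/a = 12.9642 / 5.900 = 2.197 s.

Braking time ≈ 2.2 s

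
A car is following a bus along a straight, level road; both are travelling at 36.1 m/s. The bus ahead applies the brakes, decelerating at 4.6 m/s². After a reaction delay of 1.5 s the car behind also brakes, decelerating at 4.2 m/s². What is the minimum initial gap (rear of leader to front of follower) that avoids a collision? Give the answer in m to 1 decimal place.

Minimum gap ≈ 67.6 m

Leader travels v²/(2a_L) = 1303.210 / 9.200 = 141.653 m before stopping.
Follower covers v·t_r = 36.1000 × 1.5 = 54.150 m while reacting, then v²/(2a_F) = 1303.210 / 8.400 = 155.144 m while braking, for a total of 54.150 + 155.144 = 209.294 m.
Since a_F ≤ a_L and the follower starts braking later, the follower is never slower than the leader, so the closest approach is when both have stopped.
Minimum gap = 209.294 − 141.653 = 67.641 m.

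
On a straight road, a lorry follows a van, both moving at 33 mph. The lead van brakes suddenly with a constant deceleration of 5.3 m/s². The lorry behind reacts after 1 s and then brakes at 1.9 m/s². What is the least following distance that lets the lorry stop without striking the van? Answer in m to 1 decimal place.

33 mph × 0.44704 = 14.7523 m/s.
Leader travels v²/(2a_L) = 217.630 / 10.600 = 20.531 m before stopping.
Follower covers v·t_r = 14.7523 × 1 = 14.752 m while reacting, then v²/(2a_F) = 217.630 / 3.800 = 57.271 m while braking, for a total of 14.752 + 57.271 = 72.023 m.
Since a_F ≤ a_L and the follower starts braking later, the follower is never slower than the leader, so the closest approach is when both have stopped.
Minimum gap = 72.023 − 20.531 = 51.492 m.

Minimum gap ≈ 51.5 m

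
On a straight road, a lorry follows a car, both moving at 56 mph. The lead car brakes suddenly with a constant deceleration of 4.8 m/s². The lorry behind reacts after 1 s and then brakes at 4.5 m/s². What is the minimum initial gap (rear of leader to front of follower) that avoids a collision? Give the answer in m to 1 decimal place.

Minimum gap ≈ 29.4 m

56 mph × 0.44704 = 25.0342 m/s.
Leader travels v²/(2a_L) = 626.711 / 9.600 = 65.282 m before stopping.
Follower covers v·t_r = 25.0342 × 1 = 25.034 m while reacting, then v²/(2a_F) = 626.711 / 9.000 = 69.635 m while braking, for a total of 25.034 + 69.635 = 94.669 m.
Since a_F ≤ a_L and the follower starts braking later, the follower is never slower than the leader, so the closest approach is when both have stopped.
Minimum gap = 94.669 − 65.282 = 29.387 m.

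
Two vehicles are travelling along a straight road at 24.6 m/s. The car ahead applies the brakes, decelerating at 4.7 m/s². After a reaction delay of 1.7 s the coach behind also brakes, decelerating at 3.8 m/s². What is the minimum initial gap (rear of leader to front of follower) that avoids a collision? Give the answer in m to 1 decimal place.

Leader travels v²/(2a_L) = 605.160 / 9.400 = 64.379 m before stopping.
Follower covers v·t_r = 24.6000 × 1.7 = 41.820 m while reacting, then v²/(2a_F) = 605.160 / 7.600 = 79.626 m while braking, for a total of 41.820 + 79.626 = 121.446 m.
Since a_F ≤ a_L and the follower starts braking later, the follower is never slower than the leader, so the closest approach is when both have stopped.
Minimum gap = 121.446 − 64.379 = 57.067 m.

Minimum gap ≈ 57.1 m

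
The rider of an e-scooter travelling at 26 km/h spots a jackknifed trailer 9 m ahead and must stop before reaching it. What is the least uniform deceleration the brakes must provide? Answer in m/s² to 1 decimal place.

26 km/h ÷ 3.6 = 7.2222 m/s.
v² = 2a·d ⇒ a = v²/(2d) = 7.2222² / (2 × 9.000) = 52.160 / 18.000 = 2.8978 m/s².

Required deceleration ≈ 2.9 m/s²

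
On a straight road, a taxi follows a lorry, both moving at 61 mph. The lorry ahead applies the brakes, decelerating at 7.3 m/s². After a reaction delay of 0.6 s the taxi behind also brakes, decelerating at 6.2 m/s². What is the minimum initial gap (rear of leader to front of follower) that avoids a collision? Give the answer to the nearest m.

Minimum gap ≈ 25 m

61 mph × 0.44704 = 27.2694 m/s.
Leader travels v²/(2a_L) = 743.620 / 14.600 = 50.933 m before stopping.
Follower covers v·t_r = 27.2694 × 0.6 = 16.362 m while reacting, then v²/(2a_F) = 743.620 / 12.400 = 59.969 m while braking, for a total of 16.362 + 59.969 = 76.331 m.
Since a_F ≤ a_L and the follower starts braking later, the follower is never slower than the leader, so the closest approach is when both have stopped.
Minimum gap = 76.331 − 50.933 = 25.398 m.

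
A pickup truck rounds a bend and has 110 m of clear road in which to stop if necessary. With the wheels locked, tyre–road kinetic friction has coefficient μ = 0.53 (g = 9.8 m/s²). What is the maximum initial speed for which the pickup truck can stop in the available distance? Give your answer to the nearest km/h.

Maximum speed ≈ 122 km/h

a = μg = 0.53 × 9.8 = 5.194 m/s².
v²/(2a) = d ⇒ v = √(2 × 5.194 × 110) = √1142.68 = 33.8036 m/s.
33.8036 m/s × 3.6 = 121.693 km/h.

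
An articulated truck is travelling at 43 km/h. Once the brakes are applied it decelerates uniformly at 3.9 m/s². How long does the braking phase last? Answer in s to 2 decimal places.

Braking time ≈ 3.06 s

43 km/h ÷ 3.6 = 11.9444 m/s.
Braking time = v/a = 11.9444 / 3.900 = 3.063 s.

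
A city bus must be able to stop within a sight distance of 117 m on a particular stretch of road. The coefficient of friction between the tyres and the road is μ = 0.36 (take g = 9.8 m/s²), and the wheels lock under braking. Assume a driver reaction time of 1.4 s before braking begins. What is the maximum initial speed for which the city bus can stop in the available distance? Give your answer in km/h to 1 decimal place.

a = μg = 0.36 × 9.8 = 3.528 m/s².
Stopping distance: v·t_r + v²/(2a) = 117 with t_r = 1.4 s and a = 3.528 m/s².
So v² + 9.878 v − 825.55 = 0.
Positive root: v = −a·t_r + √((a·t_r)² + 2a·d) = −4.939 + √(24.394 + 825.55) = 24.2148 m/s.
24.2148 m/s × 3.6 = 87.173 km/h.

Maximum speed ≈ 87.2 km/h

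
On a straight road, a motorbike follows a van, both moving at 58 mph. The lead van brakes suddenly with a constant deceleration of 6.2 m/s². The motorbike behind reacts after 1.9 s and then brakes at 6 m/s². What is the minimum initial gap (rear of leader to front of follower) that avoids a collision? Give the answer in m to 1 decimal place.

Minimum gap ≈ 51.1 m

58 mph × 0.44704 = 25.9283 m/s.
Leader travels v²/(2a_L) = 672.277 / 12.400 = 54.216 m before stopping.
Follower covers v·t_r = 25.9283 × 1.9 = 49.264 m while reacting, then v²/(2a_F) = 672.277 / 12.000 = 56.023 m while braking, for a total of 49.264 + 56.023 = 105.287 m.
Since a_F ≤ a_L and the follower starts braking later, the follower is never slower than the leader, so the closest approach is when both have stopped.
Minimum gap = 105.287 − 54.216 = 51.071 m.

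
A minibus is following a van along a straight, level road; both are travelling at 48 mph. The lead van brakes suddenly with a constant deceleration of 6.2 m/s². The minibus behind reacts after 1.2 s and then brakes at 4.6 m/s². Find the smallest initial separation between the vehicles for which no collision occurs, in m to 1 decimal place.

48 mph × 0.44704 = 21.4579 m/s.
Leader travels v²/(2a_L) = 460.441 / 12.400 = 37.132 m before stopping.
Follower covers v·t_r = 21.4579 × 1.2 = 25.749 m while reacting, then v²/(2a_F) = 460.441 / 9.200 = 50.048 m while braking, for a total of 25.749 + 50.048 = 75.797 m.
Since a_F ≤ a_L and the follower starts braking later, the follower is never slower than the leader, so the closest approach is when both have stopped.
Minimum gap = 75.797 − 37.132 = 38.665 m.

Minimum gap ≈ 38.7 m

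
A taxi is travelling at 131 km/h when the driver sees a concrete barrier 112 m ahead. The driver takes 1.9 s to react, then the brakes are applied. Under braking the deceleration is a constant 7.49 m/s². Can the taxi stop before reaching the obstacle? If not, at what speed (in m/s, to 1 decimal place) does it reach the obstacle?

131 km/h ÷ 3.6 = 36.3889 m/s.
Reaction distance = 36.3889 × 1.9 = 69.139 m.
Braking distance needed to stop: v²/(2a) = 1324.152 / 14.980 = 88.395 m, so total needed = 69.139 + 88.395 = 157.534 m > 112 m — it cannot stop.
Distance remaining when braking begins: 112 − 69.139 = 42.861 m.
v² = v₀² − 2a·d = 1324.152 − 2 × 7.490 × 42.861 = 682.094 m²/s².
v = √682.094 = 26.117 m/s.

No — it strikes the obstacle at 26.1 m/s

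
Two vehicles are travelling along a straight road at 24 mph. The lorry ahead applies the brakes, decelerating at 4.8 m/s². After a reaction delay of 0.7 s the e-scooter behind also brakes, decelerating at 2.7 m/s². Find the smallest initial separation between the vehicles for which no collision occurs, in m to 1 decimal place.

24 mph × 0.44704 = 10.7290 m/s.
Leader travels v²/(2a_L) = 115.111 / 9.600 = 11.991 m before stopping.
Follower covers v·t_r = 10.7290 × 0.7 = 7.510 m while reacting, then v²/(2a_F) = 115.111 / 5.400 = 21.317 m while braking, for a total of 7.510 + 21.317 = 28.827 m.
Since a_F ≤ a_L and the follower starts braking later, the follower is never slower than the leader, so the closest approach is when both have stopped.
Minimum gap = 28.827 − 11.991 = 16.836 m.

Minimum gap ≈ 16.8 m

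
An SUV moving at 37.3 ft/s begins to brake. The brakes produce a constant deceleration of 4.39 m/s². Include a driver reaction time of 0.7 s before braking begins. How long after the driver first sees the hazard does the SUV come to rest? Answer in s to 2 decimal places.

Total time ≈ 3.29 s

37.3 ft/s × 0.3048 = 11.3690 m/s.
Braking time = v/a = 11.3690 / 4.390 = 2.590 s.
Total = 0.7 + 2.590 = 3.290 s.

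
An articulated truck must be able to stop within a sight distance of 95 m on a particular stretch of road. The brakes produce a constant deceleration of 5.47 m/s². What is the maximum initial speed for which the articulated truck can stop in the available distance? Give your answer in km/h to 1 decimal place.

v²/(2a) = d ⇒ v = √(2 × 5.470 × 95) = √1039.30 = 32.2382 m/s.
32.2382 m/s × 3.6 = 116.058 km/h.

Maximum speed ≈ 116.1 km/h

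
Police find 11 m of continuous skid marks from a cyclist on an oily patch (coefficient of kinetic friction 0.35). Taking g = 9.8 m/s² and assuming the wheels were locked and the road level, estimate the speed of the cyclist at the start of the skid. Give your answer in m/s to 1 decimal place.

Deceleration a = μg = 0.35 × 9.8 = 3.430 m/s².
v = √(2a·d) = √(2 × 3.430 × 11) = √75.460 = 8.6868 m/s.

Initial speed ≈ 8.7 m/s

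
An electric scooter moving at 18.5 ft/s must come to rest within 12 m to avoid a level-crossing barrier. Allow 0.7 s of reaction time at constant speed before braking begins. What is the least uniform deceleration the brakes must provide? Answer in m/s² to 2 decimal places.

Required deceleration ≈ 1.97 m/s²

18.5 ft/s × 0.3048 = 5.6388 m/s.
Distance covered during reaction = 5.6388 × 0.7 = 3.947 m.
Distance available for braking: 12 − 3.947 = 8.053 m.
v² = 2a·d ⇒ a = v²/(2d) = 5.6388² / (2 × 8.053) = 31.796 / 16.106 = 1.9742 m/s².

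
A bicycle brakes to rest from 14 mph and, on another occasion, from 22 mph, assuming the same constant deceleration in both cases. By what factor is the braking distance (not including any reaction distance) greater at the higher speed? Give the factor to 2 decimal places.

Braking distance d = v²/(2a), so with a fixed, d ∝ v².
Factor = (22/14)² = 1.5714² = 2.4693.

Factor ≈ 2.47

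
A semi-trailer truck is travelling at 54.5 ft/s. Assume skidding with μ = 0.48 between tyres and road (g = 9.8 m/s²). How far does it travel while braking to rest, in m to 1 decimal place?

Braking distance ≈ 29.3 m

54.5 ft/s × 0.3048 = 16.6116 m/s.
a = μg = 0.48 × 9.8 = 4.704 m/s².
Braking distance = v²/(2a) = 16.6116² / (2 × 4.704) = 275.945 / 9.408 = 29.331 m.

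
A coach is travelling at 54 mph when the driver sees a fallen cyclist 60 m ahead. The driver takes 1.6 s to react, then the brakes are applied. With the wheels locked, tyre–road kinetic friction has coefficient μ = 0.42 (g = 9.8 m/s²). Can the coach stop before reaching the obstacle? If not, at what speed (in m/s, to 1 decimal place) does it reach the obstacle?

54 mph × 0.44704 = 24.1402 m/s.
a = μg = 0.42 × 9.8 = 4.116 m/s².
Reaction distance = 24.1402 × 1.6 = 38.624 m.
Braking distance needed to stop: v²/(2a) = 582.749 / 8.232 = 70.791 m, so total needed = 38.624 + 70.791 = 109.415 m > 60 m — it cannot stop.
Distance remaining when braking begins: 60 − 38.624 = 21.376 m.
v² = v₀² − 2a·d = 582.749 − 2 × 4.116 × 21.376 = 406.782 m²/s².
v = √406.782 = 20.169 m/s.

No — it strikes the obstacle at 20.2 m/s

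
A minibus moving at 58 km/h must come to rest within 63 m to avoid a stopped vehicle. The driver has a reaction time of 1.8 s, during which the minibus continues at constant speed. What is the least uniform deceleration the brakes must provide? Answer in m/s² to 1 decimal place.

58 km/h ÷ 3.6 = 16.1111 m/s.
Distance covered during reaction = 16.1111 × 1.8 = 29.000 m.
Distance available for braking: 63 − 29.000 = 34.000 m.
v² = 2a·d ⇒ a = v²/(2d) = 16.1111² / (2 × 34.000) = 259.568 / 68.000 = 3.8172 m/s².

Required deceleration ≈ 3.8 m/s²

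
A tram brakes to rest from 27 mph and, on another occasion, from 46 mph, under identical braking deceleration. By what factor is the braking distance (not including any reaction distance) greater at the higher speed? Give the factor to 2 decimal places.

Factor ≈ 2.90

Braking distance d = v²/(2a), so with a fixed, d ∝ v².
Factor = (46/27)² = 1.7037² = 2.9026.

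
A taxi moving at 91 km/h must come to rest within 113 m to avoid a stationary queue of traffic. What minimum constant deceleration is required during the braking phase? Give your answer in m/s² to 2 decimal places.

91 km/h ÷ 3.6 = 25.2778 m/s.
v² = 2a·d ⇒ a = v²/(2d) = 25.2778² / (2 × 113.000) = 638.967 / 226.000 = 2.8273 m/s².

Required deceleration ≈ 2.83 m/s²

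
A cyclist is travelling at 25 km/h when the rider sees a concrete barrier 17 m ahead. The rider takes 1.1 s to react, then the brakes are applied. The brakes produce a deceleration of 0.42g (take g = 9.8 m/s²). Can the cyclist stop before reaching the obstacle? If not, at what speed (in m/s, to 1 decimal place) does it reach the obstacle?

Yes — it stops about 3.5 m short of the obstacle, so it never reaches it

25 km/h ÷ 3.6 = 6.9444 m/s.
a = 0.42 × 9.8 = 4.116 m/s².
Reaction distance = 6.9444 × 1.1 = 7.639 m.
Braking distance = v²/(2a) = 48.225 / 8.232 = 5.858 m.
Total stopping distance = 7.639 + 5.858 = 13.497 m, vs 17 m available — it stops with 17 − 13.497 = 3.503 m to spare.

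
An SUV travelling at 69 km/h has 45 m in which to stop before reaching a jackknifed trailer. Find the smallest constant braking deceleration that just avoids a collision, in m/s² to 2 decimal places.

69 km/h ÷ 3.6 = 19.1667 m/s.
v² = 2a·d ⇒ a = v²/(2d) = 19.1667² / (2 × 45.000) = 367.362 / 90.000 = 4.0818 m/s².

Required deceleration ≈ 4.08 m/s²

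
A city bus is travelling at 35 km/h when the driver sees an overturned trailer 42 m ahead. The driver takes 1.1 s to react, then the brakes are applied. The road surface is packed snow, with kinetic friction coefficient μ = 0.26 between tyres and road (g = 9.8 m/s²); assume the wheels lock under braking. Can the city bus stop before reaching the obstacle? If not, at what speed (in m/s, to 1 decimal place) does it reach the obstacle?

Yes — it stops about 12.8 m short of the obstacle, so it never reaches it

35 km/h ÷ 3.6 = 9.7222 m/s.
a = μg = 0.26 × 9.8 = 2.548 m/s².
Reaction distance = 9.7222 × 1.1 = 10.694 m.
Braking distance = v²/(2a) = 94.521 / 5.096 = 18.548 m.
Total stopping distance = 10.694 + 18.548 = 29.242 m, vs 42 m available — it stops with 42 − 29.242 = 12.758 m to spare.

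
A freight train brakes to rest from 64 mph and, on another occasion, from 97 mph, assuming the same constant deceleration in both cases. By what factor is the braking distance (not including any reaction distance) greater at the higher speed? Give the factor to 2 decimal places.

Braking distance d = v²/(2a), so with a fixed, d ∝ v².
Factor = (97/64)² = 1.5156² = 2.2970.

Factor ≈ 2.30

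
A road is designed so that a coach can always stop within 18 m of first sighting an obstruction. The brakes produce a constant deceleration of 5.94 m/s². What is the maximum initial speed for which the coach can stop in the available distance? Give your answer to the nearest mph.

Maximum speed ≈ 33 mph

v²/(2a) = d ⇒ v = √(2 × 5.940 × 18) = √213.84 = 14.6233 m/s.
14.6233 m/s ÷ 0.44704 = 32.711 mph.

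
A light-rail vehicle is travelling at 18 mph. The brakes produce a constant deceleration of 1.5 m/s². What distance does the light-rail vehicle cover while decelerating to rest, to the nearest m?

18 mph × 0.44704 = 8.0467 m/s.
Braking distance = v²/(2a) = 8.0467² / (2 × 1.500) = 64.749 / 3.000 = 21.583 m.

Braking distance ≈ 22 m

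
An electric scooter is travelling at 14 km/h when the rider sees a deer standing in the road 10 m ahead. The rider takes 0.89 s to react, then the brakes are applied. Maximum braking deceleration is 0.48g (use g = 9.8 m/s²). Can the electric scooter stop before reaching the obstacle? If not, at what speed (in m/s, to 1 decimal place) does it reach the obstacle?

Yes — it stops about 4.9 m short of the obstacle, so it never reaches it

14 km/h ÷ 3.6 = 3.8889 m/s.
a = 0.48 × 9.8 = 4.704 m/s².
Reaction distance = 3.8889 × 0.89 = 3.461 m.
Braking distance = v²/(2a) = 15.124 / 9.408 = 1.608 m.
Total stopping distance = 3.461 + 1.608 = 5.069 m, vs 10 m available — it stops with 10 − 5.069 = 4.931 m to spare.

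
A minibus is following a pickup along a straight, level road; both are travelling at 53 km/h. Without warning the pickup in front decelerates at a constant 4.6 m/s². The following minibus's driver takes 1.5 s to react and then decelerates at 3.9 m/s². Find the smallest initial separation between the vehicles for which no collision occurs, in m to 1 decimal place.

Minimum gap ≈ 26.3 m

53 km/h ÷ 3.6 = 14.7222 m/s.
Leader travels v²/(2a_L) = 216.743 / 9.200 = 23.559 m before stopping.
Follower covers v·t_r = 14.7222 × 1.5 = 22.083 m while reacting, then v²/(2a_F) = 216.743 / 7.800 = 27.788 m while braking, for a total of 22.083 + 27.788 = 49.871 m.
Since a_F ≤ a_L and the follower starts braking later, the follower is never slower than the leader, so the closest approach is when both have stopped.
Minimum gap = 49.871 − 23.559 = 26.312 m.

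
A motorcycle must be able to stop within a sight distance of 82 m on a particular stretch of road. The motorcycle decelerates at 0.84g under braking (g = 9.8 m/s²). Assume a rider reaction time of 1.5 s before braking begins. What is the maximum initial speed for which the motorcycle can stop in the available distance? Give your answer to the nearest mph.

Maximum speed ≈ 59 mph

a = 0.84 × 9.8 = 8.232 m/s².
Stopping distance: v·t_r + v²/(2a) = 82 with t_r = 1.5 s and a = 8.232 m/s².
So v² + 24.696 v − 1350.05 = 0.
Positive root: v = −a·t_r + √((a·t_r)² + 2a·d) = −12.348 + √(152.473 + 1350.05) = 26.4144 m/s.
26.4144 m/s ÷ 0.44704 = 59.087 mph.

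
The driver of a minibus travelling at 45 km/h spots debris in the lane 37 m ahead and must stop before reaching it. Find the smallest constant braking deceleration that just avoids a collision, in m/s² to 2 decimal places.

45 km/h ÷ 3.6 = 12.5000 m/s.
v² = 2a·d ⇒ a = v²/(2d) = 12.5000² / (2 × 37.000) = 156.250 / 74.000 = 2.1115 m/s².

Required deceleration ≈ 2.11 m/s²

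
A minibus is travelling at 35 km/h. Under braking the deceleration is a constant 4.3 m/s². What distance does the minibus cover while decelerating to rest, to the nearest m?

Braking distance ≈ 11 m

35 km/h ÷ 3.6 = 9.7222 m/s.
Braking distance = v²/(2a) = 9.7222² / (2 × 4.300) = 94.521 / 8.600 = 10.991 m.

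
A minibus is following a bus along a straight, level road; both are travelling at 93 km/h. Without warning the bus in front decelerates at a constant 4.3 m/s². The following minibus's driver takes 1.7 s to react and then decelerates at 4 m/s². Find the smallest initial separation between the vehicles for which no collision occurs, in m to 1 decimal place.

93 km/h ÷ 3.6 = 25.8333 m/s.
Leader travels v²/(2a_L) = 667.359 / 8.600 = 77.600 m before stopping.
Follower covers v·t_r = 25.8333 × 1.7 = 43.917 m while reacting, then v²/(2a_F) = 667.359 / 8.000 = 83.420 m while braking, for a total of 43.917 + 83.420 = 127.337 m.
Since a_F ≤ a_L and the follower starts braking later, the follower is never slower than the leader, so the closest approach is when both have stopped.
Minimum gap = 127.337 − 77.600 = 49.737 m.

Minimum gap ≈ 49.7 m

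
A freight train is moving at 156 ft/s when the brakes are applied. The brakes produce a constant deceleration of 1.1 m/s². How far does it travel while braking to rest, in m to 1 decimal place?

156 ft/s × 0.3048 = 47.5488 m/s.
Braking distance = v²/(2a) = 47.5488² / (2 × 1.100) = 2260.888 / 2.200 = 1027.676 m.

Braking distance ≈ 1027.7 m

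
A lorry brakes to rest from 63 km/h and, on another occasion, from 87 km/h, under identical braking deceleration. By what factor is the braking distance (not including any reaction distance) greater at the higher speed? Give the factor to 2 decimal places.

Braking distance d = v²/(2a), so with a fixed, d ∝ v².
Factor = (87/63)² = 1.3810² = 1.9072.

Factor ≈ 1.91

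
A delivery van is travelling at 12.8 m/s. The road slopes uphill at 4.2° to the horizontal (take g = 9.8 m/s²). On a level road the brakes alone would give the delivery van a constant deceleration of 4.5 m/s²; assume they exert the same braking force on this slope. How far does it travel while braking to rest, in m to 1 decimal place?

Braking distance ≈ 15.7 m

Gravity along the uphill slope adds to the braking deceleration: a_eff = 4.500 + 9.8·sin 4.2° = 4.500 + 0.718 = 5.218 m/s².
Braking distance = v²/(2a) = 12.8000² / (2 × 5.218) = 163.840 / 10.436 = 15.700 m.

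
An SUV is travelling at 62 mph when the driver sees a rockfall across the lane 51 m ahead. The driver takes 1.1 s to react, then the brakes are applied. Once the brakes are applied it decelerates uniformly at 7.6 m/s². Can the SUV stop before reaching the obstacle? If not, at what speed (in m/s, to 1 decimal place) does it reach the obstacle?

62 mph × 0.44704 = 27.7165 m/s.
Reaction distance = 27.7165 × 1.1 = 30.488 m.
Braking distance needed to stop: v²/(2a) = 768.204 / 15.200 = 50.540 m, so total needed = 30.488 + 50.540 = 81.028 m > 51 m — it cannot stop.
Distance remaining when braking begins: 51 − 30.488 = 20.512 m.
v² = v₀² − 2a·d = 768.204 − 2 × 7.600 × 20.512 = 456.422 m²/s².
v = √456.422 = 21.364 m/s.

No — it strikes the obstacle at 21.4 m/s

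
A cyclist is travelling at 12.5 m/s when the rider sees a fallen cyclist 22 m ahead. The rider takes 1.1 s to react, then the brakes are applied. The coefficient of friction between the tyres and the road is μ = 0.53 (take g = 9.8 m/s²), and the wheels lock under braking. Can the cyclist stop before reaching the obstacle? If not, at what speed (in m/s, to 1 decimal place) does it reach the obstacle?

No — it strikes the obstacle at 8.4 m/s

a = μg = 0.53 × 9.8 = 5.194 m/s².
Reaction distance = 12.5000 × 1.1 = 13.750 m.
Braking distance needed to stop: v²/(2a) = 156.250 / 10.388 = 15.041 m, so total needed = 13.750 + 15.041 = 28.791 m > 22 m — it cannot stop.
Distance remaining when braking begins: 22 − 13.750 = 8.250 m.
v² = v₀² − 2a·d = 156.250 − 2 × 5.194 × 8.250 = 70.549 m²/s².
v = √70.549 = 8.399 m/s.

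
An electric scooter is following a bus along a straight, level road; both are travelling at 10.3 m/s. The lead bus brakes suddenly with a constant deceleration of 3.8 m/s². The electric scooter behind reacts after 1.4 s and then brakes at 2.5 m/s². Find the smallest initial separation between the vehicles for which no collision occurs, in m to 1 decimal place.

Leader travels v²/(2a_L) = 106.090 / 7.600 = 13.959 m before stopping.
Follower covers v·t_r = 10.3000 × 1.4 = 14.420 m while reacting, then v²/(2a_F) = 106.090 / 5.000 = 21.218 m while braking, for a total of 14.420 + 21.218 = 35.638 m.
Since a_F ≤ a_L and the follower starts braking later, the follower is never slower than the leader, so the closest approach is when both have stopped.
Minimum gap = 35.638 − 13.959 = 21.679 m.

Minimum gap ≈ 21.7 m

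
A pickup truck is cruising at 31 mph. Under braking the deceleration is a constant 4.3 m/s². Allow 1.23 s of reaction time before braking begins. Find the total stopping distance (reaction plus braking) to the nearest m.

Total stopping distance ≈ 39 m

31 mph × 0.44704 = 13.8582 m/s.
Reaction distance = v·t_r = 13.8582 × 1.23 = 17.046 m.
Braking distance = v²/(2a) = 13.8582² / (2 × 4.300) = 192.050 / 8.600 = 22.331 m.
Total = 17.046 + 22.331 = 39.377 m.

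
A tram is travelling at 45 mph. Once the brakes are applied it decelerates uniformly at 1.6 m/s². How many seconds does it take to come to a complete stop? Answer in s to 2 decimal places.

45 mph × 0.44704 = 20.1168 m/s.
Braking time = v/a = 20.1168 / 1.600 = 12.573 s.

Braking time ≈ 12.57 s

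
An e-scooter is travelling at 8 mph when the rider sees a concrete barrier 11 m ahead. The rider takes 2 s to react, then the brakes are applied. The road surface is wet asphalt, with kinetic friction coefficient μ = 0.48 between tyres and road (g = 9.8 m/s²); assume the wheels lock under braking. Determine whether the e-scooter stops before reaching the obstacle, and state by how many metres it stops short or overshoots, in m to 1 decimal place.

Yes — it stops 2.5 m short of the obstacle

8 mph × 0.44704 = 3.5763 m/s.
a = μg = 0.48 × 9.8 = 4.704 m/s².
Reaction distance = 3.5763 × 2 = 7.153 m.
Braking distance = v²/(2a) = 12.790 / 9.408 = 1.359 m.
Total stopping distance = 7.153 + 1.359 = 8.512 m, vs 11 m available — it stops with 11 − 8.512 = 2.488 m to spare.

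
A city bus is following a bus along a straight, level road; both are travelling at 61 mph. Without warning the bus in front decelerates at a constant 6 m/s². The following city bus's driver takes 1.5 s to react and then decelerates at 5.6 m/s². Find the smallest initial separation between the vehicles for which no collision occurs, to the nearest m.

Minimum gap ≈ 45 m

61 mph × 0.44704 = 27.2694 m/s.
Leader travels v²/(2a_L) = 743.620 / 12.000 = 61.968 m before stopping.
Follower covers v·t_r = 27.2694 × 1.5 = 40.904 m while reacting, then v²/(2a_F) = 743.620 / 11.200 = 66.395 m while braking, for a total of 40.904 + 66.395 = 107.299 m.
Since a_F ≤ a_L and the follower starts braking later, the follower is never slower than the leader, so the closest approach is when both have stopped.
Minimum gap = 107.299 − 61.968 = 45.331 m.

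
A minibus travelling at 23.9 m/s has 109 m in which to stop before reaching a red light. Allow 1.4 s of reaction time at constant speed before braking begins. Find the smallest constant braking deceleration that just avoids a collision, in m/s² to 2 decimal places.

Required deceleration ≈ 3.78 m/s²

Distance covered during reaction = 23.9000 × 1.4 = 33.460 m.
Distance available for braking: 109 − 33.460 = 75.540 m.
v² = 2a·d ⇒ a = v²/(2d) = 23.9000² / (2 × 75.540) = 571.210 / 151.080 = 3.7808 m/s².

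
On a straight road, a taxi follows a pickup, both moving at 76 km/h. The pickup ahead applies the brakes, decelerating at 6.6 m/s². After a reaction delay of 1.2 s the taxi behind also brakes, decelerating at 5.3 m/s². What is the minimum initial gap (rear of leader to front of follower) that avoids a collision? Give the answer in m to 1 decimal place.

76 km/h ÷ 3.6 = 21.1111 m/s.
Leader travels v²/(2a_L) = 445.679 / 13.200 = 33.764 m before stopping.
Follower covers v·t_r = 21.1111 × 1.2 = 25.333 m while reacting, then v²/(2a_F) = 445.679 / 10.600 = 42.045 m while braking, for a total of 25.333 + 42.045 = 67.378 m.
Since a_F ≤ a_L and the follower starts braking later, the follower is never slower than the leader, so the closest approach is when both have stopped.
Minimum gap = 67.378 − 33.764 = 33.614 m.

Minimum gap ≈ 33.6 m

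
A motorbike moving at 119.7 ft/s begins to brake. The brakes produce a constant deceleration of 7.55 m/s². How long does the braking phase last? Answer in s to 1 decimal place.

Braking time ≈ 4.8 s

119.7 ft/s × 0.3048 = 36.4846 m/s.
Braking time = v/a = 36.4846 / 7.550 = 4.832 s.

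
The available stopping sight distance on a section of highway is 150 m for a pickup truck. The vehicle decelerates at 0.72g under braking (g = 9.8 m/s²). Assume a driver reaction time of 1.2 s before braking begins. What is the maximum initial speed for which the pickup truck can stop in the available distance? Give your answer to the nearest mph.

Maximum speed ≈ 86 mph

a = 0.72 × 9.8 = 7.056 m/s².
Stopping distance: v·t_r + v²/(2a) = 150 with t_r = 1.2 s and a = 7.056 m/s².
So v² + 16.934 v − 2116.80 = 0.
Positive root: v = −a·t_r + √((a·t_r)² + 2a·d) = −8.467 + √(71.690 + 2116.80) = 38.3143 m/s.
38.3143 m/s ÷ 0.44704 = 85.707 mph.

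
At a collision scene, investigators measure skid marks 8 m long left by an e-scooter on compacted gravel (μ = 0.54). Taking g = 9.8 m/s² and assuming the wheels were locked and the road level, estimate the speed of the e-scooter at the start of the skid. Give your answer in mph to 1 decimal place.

Initial speed ≈ 20.6 mph

Deceleration a = μg = 0.54 × 9.8 = 5.292 m/s².
v = √(2a·d) = √(2 × 5.292 × 8) = √84.672 = 9.2017 m/s.
= 9.2017 ÷ 0.44704 = 20.584 mph.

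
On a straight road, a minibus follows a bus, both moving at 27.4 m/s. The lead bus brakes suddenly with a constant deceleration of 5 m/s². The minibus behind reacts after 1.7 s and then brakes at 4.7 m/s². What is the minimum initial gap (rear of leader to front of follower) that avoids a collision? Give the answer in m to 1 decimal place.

Minimum gap ≈ 51.4 m

Leader travels v²/(2a_L) = 750.760 / 10.000 = 75.076 m before stopping.
Follower covers v·t_r = 27.4000 × 1.7 = 46.580 m while reacting, then v²/(2a_F) = 750.760 / 9.400 = 79.868 m while braking, for a total of 46.580 + 79.868 = 126.448 m.
Since a_F ≤ a_L and the follower starts braking later, the follower is never slower than the leader, so the closest approach is when both have stopped.
Minimum gap = 126.448 − 75.076 = 51.372 m.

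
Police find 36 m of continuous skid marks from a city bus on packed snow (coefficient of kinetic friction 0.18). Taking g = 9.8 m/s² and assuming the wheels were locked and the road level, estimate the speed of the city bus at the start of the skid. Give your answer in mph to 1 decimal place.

Deceleration a = μg = 0.18 × 9.8 = 1.764 m/s².
v = √(2a·d) = √(2 × 1.764 × 36) = √127.008 = 11.2698 m/s.
= 11.2698 ÷ 0.44704 = 25.210 mph.

Initial speed ≈ 25.2 mph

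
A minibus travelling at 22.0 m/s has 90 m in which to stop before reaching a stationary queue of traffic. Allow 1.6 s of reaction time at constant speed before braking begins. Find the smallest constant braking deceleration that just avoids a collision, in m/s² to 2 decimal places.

Required deceleration ≈ 4.42 m/s²

Distance covered during reaction = 22.0000 × 1.6 = 35.200 m.
Distance available for braking: 90 − 35.200 = 54.800 m.
v² = 2a·d ⇒ a = v²/(2d) = 22.0000² / (2 × 54.800) = 484.000 / 109.600 = 4.4161 m/s².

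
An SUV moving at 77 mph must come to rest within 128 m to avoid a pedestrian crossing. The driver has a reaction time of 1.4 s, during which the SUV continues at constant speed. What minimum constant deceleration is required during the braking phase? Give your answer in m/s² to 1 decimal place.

Required deceleration ≈ 7.4 m/s²

77 mph × 0.44704 = 34.4221 m/s.
Distance covered during reaction = 34.4221 × 1.4 = 48.191 m.
Distance available for braking: 128 − 48.191 = 79.809 m.
v² = 2a·d ⇒ a = v²/(2d) = 34.4221² / (2 × 79.809) = 1184.881 / 159.618 = 7.4232 m/s².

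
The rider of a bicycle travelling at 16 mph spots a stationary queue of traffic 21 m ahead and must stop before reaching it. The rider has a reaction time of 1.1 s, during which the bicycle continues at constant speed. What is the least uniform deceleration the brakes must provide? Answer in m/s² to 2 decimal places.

Required deceleration ≈ 1.95 m/s²

16 mph × 0.44704 = 7.1526 m/s.
Distance covered during reaction = 7.1526 × 1.1 = 7.868 m.
Distance available for braking: 21 − 7.868 = 13.132 m.
v² = 2a·d ⇒ a = v²/(2d) = 7.1526² / (2 × 13.132) = 51.160 / 26.264 = 1.9479 m/s².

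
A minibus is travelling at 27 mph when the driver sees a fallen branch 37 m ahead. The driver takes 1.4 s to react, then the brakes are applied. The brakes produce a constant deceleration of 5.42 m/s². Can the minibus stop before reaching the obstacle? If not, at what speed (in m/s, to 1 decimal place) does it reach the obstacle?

Yes — it stops about 6.7 m short of the obstacle, so it never reaches it

27 mph × 0.44704 = 12.0701 m/s.
Reaction distance = 12.0701 × 1.4 = 16.898 m.
Braking distance = v²/(2a) = 145.687 / 10.840 = 13.440 m.
Total stopping distance = 16.898 + 13.440 = 30.338 m, vs 37 m available — it stops with 37 − 30.338 = 6.662 m to spare.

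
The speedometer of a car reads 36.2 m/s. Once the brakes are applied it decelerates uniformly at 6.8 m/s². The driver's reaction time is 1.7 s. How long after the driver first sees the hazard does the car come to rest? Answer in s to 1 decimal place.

Total time ≈ 7.0 s

Braking time = v/a = 36.2000 / 6.800 = 5.324 s.
Total = 1.7 + 5.324 = 7.024 s.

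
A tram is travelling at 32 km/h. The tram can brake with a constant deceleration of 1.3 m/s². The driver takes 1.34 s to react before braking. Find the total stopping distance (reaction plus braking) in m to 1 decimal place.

32 km/h ÷ 3.6 = 8.8889 m/s.
Reaction distance = v·t_r = 8.8889 × 1.34 = 11.911 m.
Braking distance = v²/(2a) = 8.8889² / (2 × 1.300) = 79.013 / 2.600 = 30.390 m.
Total = 11.911 + 30.390 = 42.301 m.

Total stopping distance ≈ 42.3 m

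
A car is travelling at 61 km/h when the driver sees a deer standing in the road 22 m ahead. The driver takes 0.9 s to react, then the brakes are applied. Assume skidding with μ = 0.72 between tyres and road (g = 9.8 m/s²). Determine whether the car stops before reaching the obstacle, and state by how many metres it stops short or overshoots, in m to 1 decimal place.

61 km/h ÷ 3.6 = 16.9444 m/s.
a = μg = 0.72 × 9.8 = 7.056 m/s².
Reaction distance = 16.9444 × 0.9 = 15.250 m.
Braking distance = v²/(2a) = 287.113 / 14.112 = 20.345 m.
Total stopping distance = 15.250 + 20.345 = 35.595 m, vs 22 m available — it cannot stop in time and overshoots by 35.595 − 22 = 13.595 m.

No — it overshoots by 13.6 m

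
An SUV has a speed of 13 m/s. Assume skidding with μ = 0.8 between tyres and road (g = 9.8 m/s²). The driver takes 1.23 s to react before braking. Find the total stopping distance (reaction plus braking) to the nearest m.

Total stopping distance ≈ 27 m

a = μg = 0.8 × 9.8 = 7.840 m/s².
Reaction distance = v·t_r = 13.0000 × 1.23 = 15.990 m.
Braking distance = v²/(2a) = 13.0000² / (2 × 7.840) = 169.000 / 15.680 = 10.778 m.
Total = 15.990 + 10.778 = 26.768 m.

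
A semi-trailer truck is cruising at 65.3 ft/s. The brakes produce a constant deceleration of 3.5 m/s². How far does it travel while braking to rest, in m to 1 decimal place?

65.3 ft/s × 0.3048 = 19.9034 m/s.
Braking distance = v²/(2a) = 19.9034² / (2 × 3.500) = 396.145 / 7.000 = 56.592 m.

Braking distance ≈ 56.6 m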